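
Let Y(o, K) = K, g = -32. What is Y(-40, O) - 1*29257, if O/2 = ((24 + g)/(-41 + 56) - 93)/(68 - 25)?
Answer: -18873571/645 ≈ -29261.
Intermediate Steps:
O = -2806/645 (O = 2*(((24 - 32)/(-41 + 56) - 93)/(68 - 25)) = 2*((-8/15 - 93)/43) = 2*((-8*1/15 - 93)*(1/43)) = 2*((-8/15 - 93)*(1/43)) = 2*(-1403/15*1/43) = 2*(-1403/645) = -2806/645 ≈ -4.3504)
Y(-40, O) - 1*29257 = -2806/645 - 1*29257 = -2806/645 - 29257 = -18873571/645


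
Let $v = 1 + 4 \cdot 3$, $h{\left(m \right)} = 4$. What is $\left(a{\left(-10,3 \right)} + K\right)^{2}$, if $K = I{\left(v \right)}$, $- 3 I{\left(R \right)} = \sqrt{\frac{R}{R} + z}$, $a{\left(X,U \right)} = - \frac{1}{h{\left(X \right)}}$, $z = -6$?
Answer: $- \frac{71}{144} + \frac{i \sqrt{5}}{6} \approx -0.49306 + 0.37268 i$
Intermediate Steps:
$a{\left(X,U \right)} = - \frac{1}{4}$
$v = 13$ ($v = 1 + 12 = 13$)
$I{\left(R \right)} = - \frac{i \sqrt{5}}{3}$ ($I{\left(R \right)} = - \frac{\sqrt{\frac{R}{R} - 6}}{3} = - \frac{\sqrt{1 - 6}}{3} = - \frac{\sqrt{-5}}{3} = - \frac{i \sqrt{5}}{3}$)
$K = - \frac{i \sqrt{5}}{3} \approx - 0.74536 i$
$\left(a{\left(-10,3 \right)} + K\right)^{2} = \left(- \frac{1}{4} - \frac{i \sqrt{5}}{3}\right)^{2}$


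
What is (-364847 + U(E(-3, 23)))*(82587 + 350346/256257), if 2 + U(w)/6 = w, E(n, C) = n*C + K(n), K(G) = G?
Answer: -2576987636453885/85419 ≈ -3.0169e+10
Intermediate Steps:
E(n, C) = n + C*n (E(n, C) = n*C + n = C*n + n = n + C*n)
U(w) = -12 + 6*w
(-364847 + U(E(-3, 23)))*(82587 + 350346/256257) = (-364847 + (-12 + 6*(-3*(1 + 23))))*(82587 + 350346/256257) = (-364847 + (-12 + 6*(-3*24)))*(82587 + 350346*(1/256257)) = (-364847 + (-12 + 6*(-72)))*(82587 + 116782/85419) = (-364847 + (-12 - 432))*(7054615735/85419) = (-364847 - 444)*(7054615735/85419) = -365291*7054615735/85419 = -2576987636453885/85419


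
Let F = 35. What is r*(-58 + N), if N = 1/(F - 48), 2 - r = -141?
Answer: -8305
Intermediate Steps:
r = 143 (r = 2 - 1*(-141) = 2 + 141 = 143)
N = -1/13 (N = 1/(35 - 48) = 1/(-13) = -1/13 ≈ -0.076923)
r*(-58 + N) = 143*(-58 - 1/13) = 143*(-755/13) = -8305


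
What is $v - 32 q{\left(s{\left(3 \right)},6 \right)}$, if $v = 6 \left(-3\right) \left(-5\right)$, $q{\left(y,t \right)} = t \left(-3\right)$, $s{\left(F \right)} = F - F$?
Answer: $666$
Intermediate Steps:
$s{\left(F \right)} = 0$
$q{\left(y,t \right)} = - 3 t$
$v = 90$ ($v = \left(-18\right) \left(-5\right) = 90$)
$v - 32 q{\left(s{\left(3 \right)},6 \right)} = 90 - 32 \left(\left(-3\right) 6\right) = 90 - -576 = 90 + 576 = 666$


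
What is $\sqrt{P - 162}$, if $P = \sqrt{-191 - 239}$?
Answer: $\sqrt{-162 + i \sqrt{430}} \approx 0.81295 + 12.754 i$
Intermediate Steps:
$P = i \sqrt{430}$ ($P = \sqrt{-430} = i \sqrt{430} \approx 20.736 i$)
$\sqrt{P - 162} = \sqrt{i \sqrt{430} - 162} = \sqrt{-162 + i \sqrt{430}}$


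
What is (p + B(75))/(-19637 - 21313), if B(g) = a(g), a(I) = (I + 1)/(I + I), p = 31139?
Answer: -179651/236250 ≈ -0.76043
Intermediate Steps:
a(I) = (1 + I)/(2*I) (a(I) = (1 + I)/((2*I)) = (1 + I)*(1/(2*I)) = (1 + I)/(2*I))
B(g) = (1 + g)/(2*g)
(p + B(75))/(-19637 - 21313) = (31139 + (1/2)*(1 + 75)/75)/(-19637 - 21313) = (31139 + (1/2)*(1/75)*76)/(-40950) = (31139 + 38/75)*(-1/40950) = (2335463/75)*(-1/40950) = -179651/236250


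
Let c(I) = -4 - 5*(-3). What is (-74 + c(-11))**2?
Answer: 3969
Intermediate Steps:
c(I) = 11 (c(I) = -4 + 15 = 11)
(-74 + c(-11))**2 = (-74 + 11)**2 = (-63)**2 = 3969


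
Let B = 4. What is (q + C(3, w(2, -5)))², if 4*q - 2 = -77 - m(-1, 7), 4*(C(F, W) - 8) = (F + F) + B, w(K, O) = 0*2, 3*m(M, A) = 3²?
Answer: 81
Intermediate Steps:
m(M, A) = 3 (m(M, A) = (⅓)*3² = (⅓)*9 = 3)
w(K, O) = 0
C(F, W) = 9 + F/2 (C(F, W) = 8 + ((F + F) + 4)/4 = 8 + (2*F + 4)/4 = 8 + (4 + 2*F)/4 = 8 + (1 + F/2) = 9 + F/2)
q = -39/2 (q = ½ + (-77 - 1*3)/4 = ½ + (-77 - 3)/4 = ½ + (¼)*(-80) = ½ - 20 = -39/2 ≈ -19.500)
(q + C(3, w(2, -5)))² = (-39/2 + (9 + (½)*3))² = (-39/2 + (9 + 3/2))² = (-39/2 + 21/2)² = (-9)² = 81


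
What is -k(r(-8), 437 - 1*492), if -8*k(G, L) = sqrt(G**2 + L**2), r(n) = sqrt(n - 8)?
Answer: sqrt(3009)/8 ≈ 6.8568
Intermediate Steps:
r(n) = sqrt(-8 + n)
k(G, L) = -sqrt(G**2 + L**2)/8
-k(r(-8), 437 - 1*492) = -(-1)*sqrt((sqrt(-8 - 8))**2 + (437 - 1*492)**2)/8 = -(-1)*sqrt((sqrt(-16))**2 + (437 - 492)**2)/8 = -(-1)*sqrt((4*I)**2 + (-55)**2)/8 = -(-1)*sqrt(-16 + 3025)/8 = -(-1)*sqrt(3009)/8 = sqrt(3009)/8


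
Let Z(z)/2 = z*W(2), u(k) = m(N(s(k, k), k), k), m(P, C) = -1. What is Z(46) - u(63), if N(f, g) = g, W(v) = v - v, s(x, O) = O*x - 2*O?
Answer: 1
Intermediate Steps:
s(x, O) = -2*O + O*x
W(v) = 0
u(k) = -1
Z(z) = 0 (Z(z) = 2*(z*0) = 2*0 = 0)
Z(46) - u(63) = 0 - 1*(-1) = 0 + 1 = 1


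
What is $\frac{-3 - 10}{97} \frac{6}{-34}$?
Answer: $\frac{39}{1649} \approx 0.023651$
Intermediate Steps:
$\frac{-3 - 10}{97} \frac{6}{-34} = \frac{-3 - 10}{97} \cdot 6 \left(- \frac{1}{34}\right) = \frac{1}{97} \left(-13\right) \left(- \frac{3}{17}\right) = \left(- \frac{13}{97}\right) \left(- \frac{3}{17}\right) = \frac{39}{1649}$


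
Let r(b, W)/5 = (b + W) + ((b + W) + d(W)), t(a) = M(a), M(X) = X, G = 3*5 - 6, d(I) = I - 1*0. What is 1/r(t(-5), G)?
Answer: 1/85 ≈ 0.011765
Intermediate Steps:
d(I) = I (d(I) = I + 0 = I)
G = 9 (G = 15 - 6 = 9)
t(a) = a
r(b, W) = 10*b + 15*W (r(b, W) = 5*((b + W) + ((b + W) + W)) = 5*((W + b) + ((W + b) + W)) = 5*((W + b) + (b + 2*W)) = 5*(2*b + 3*W) = 10*b + 15*W)
1/r(t(-5), G) = 1/(10*(-5) + 15*9) = 1/(-50 + 135) = 1/85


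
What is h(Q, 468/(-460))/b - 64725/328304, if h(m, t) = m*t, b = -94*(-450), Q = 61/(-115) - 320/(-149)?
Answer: -149891688288843/760144206530000 ≈ -0.19719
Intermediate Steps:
Q = 27711/17135 (Q = 61*(-1/115) - 320*(-1/149) = -61/115 + 320/149 = 27711/17135 ≈ 1.6172)
b = 42300
h(Q, 468/(-460))/b - 64725/328304 = (27711*(468/(-460))/17135)/42300 - 64725/328304 = (27711*(468*(-1/460))/17135)*(1/42300) - 64725*1/328304 = ((27711/17135)*(-117/115))*(1/42300) - 64725/328304 = -3242187/1970525*1/42300 - 64725/328304 = -360243/9261467500 - 64725/328304 = -149891688288843/760144206530000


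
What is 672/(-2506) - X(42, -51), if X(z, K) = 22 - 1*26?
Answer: 668/179 ≈ 3.7318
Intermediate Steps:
X(z, K) = -4 (X(z, K) = 22 - 26 = -4)
672/(-2506) - X(42, -51) = 672/(-2506) - 1*(-4) = 672*(-1/2506) + 4 = -48/179 + 4 = 668/179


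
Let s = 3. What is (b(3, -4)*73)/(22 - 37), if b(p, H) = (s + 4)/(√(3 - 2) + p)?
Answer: -511/60 ≈ -8.5167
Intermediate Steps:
b(p, H) = 7/(1 + p) (b(p, H) = (3 + 4)/(√(3 - 2) + p) = 7/(√1 + p) = 7/(1 + p))
(b(3, -4)*73)/(22 - 37) = ((7/(1 + 3))*73)/(22 - 37) = ((7/4)*73)/(-15) = -7*(¼)*73/15 = -7*73/60 = -1/15*511/4 = -511/60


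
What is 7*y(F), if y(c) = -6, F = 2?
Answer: -42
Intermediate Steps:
7*y(F) = 7*(-6) = -42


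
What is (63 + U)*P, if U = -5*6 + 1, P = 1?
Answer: 34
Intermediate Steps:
U = -29 (U = -30 + 1 = -29)
(63 + U)*P = (63 - 29)*1 = 34*1 = 34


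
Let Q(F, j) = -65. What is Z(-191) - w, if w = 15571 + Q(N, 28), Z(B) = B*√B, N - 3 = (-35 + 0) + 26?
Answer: -15506 - 191*I*√191 ≈ -15506.0 - 2639.7*I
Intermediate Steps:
N = -6 (N = 3 + ((-35 + 0) + 26) = 3 + (-35 + 26) = 3 - 9 = -6)
Z(B) = B^(3/2)
w = 15506 (w = 15571 - 65 = 15506)
Z(-191) - w = (-191)^(3/2) - 1*15506 = -191*I*√191 - 15506 = -15506 - 191*I*√191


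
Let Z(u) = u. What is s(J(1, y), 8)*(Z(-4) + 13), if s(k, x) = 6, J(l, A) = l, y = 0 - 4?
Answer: 54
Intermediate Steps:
y = -4
s(J(1, y), 8)*(Z(-4) + 13) = 6*(-4 + 13) = 6*9 = 54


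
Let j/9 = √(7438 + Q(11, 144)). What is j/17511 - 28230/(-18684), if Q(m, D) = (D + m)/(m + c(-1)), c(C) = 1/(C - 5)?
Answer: 4705/3114 + 12*√78715/75881 ≈ 1.5553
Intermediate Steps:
c(C) = 1/(-5 + C)
Q(m, D) = (D + m)/(-⅙ + m) (Q(m, D) = (D + m)/(m + 1/(-5 - 1)) = (D + m)/(m + 1/(-6)) = (D + m)/(m - ⅙) = (D + m)/(-⅙ + m))
j = 36*√78715/13 (j = 9*√(7438 + 6*(144 + 11)/(-1 + 6*11)) = 9*√(7438 + 6*155/(-1 + 66)) = 9*√(7438 + 6*155/65) = 9*√(7438 + 6*(1/65)*155) = 9*√(7438 + 186/13) = 9*√(96880/13) = 9*(4*√78715/13) = 36*√78715/13 ≈ 776.94)
j/17511 - 28230/(-18684) = (36*√78715/13)/17511 - 28230/(-18684) = (36*√78715/13)*(1/17511) - 28230*(-1/18684) = 12*√78715/75881 + 4705/3114 = 4705/3114 + 12*√78715/75881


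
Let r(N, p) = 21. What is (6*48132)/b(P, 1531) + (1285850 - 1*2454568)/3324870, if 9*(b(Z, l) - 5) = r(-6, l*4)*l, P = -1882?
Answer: 358505611193/4460313105 ≈ 80.377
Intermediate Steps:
b(Z, l) = 5 + 7*l/3 (b(Z, l) = 5 + (21*l)/9 = 5 + 7*l/3)
(6*48132)/b(P, 1531) + (1285850 - 1*2454568)/3324870 = (6*48132)/(5 + (7/3)*1531) + (1285850 - 1*2454568)/3324870 = 288792/(5 + 10717/3) + (1285850 - 2454568)*(1/3324870) = 288792/(10732/3) - 1168718*1/3324870 = 288792*(3/10732) - 584359/1662435 = 216594/2683 - 584359/1662435 = 358505611193/4460313105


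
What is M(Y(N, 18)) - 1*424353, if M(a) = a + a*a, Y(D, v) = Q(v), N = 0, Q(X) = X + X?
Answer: -423021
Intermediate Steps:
Q(X) = 2*X
Y(D, v) = 2*v
M(a) = a + a²
M(Y(N, 18)) - 1*424353 = (2*18)*(1 + 2*18) - 1*424353 = 36*(1 + 36) - 424353 = 36*37 - 424353 = 1332 - 424353 = -423021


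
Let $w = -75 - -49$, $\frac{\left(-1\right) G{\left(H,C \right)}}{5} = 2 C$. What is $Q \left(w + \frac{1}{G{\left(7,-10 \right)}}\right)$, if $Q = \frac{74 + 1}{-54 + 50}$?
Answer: $\frac{7797}{16} \approx 487.31$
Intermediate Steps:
$G{\left(H,C \right)} = - 10 C$ ($G{\left(H,C \right)} = - 5 \cdot 2 C = - 10 C$)
$w = -26$ ($w = -75 + 49 = -26$)
$Q = - \frac{75}{4}$ ($Q = \frac{75}{-4} = 75 \left(- \frac{1}{4}\right) = - \frac{75}{4} \approx -18.75$)
$Q \left(w + \frac{1}{G{\left(7,-10 \right)}}\right) = - \frac{75 \left(-26 + \frac{1}{\left(-10\right) \left(-10\right)}\right)}{4} = - \frac{75 \left(-26 + \frac{1}{100}\right)}{4} = \left(- \frac{75}{4}\right) \left(- \frac{2599}{100}\right) = \frac{7797}{16}$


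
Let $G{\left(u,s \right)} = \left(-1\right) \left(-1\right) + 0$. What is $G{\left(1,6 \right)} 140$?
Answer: $140$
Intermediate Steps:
$G{\left(u,s \right)} = 1$ ($G{\left(u,s \right)} = 1 + 0 = 1$)
$G{\left(1,6 \right)} 140 = 1 \cdot 140 = 140$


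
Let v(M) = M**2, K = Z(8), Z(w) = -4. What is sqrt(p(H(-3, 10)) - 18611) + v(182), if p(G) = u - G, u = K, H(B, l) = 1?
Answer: 33124 + 2*I*sqrt(4654) ≈ 33124.0 + 136.44*I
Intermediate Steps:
K = -4
u = -4
p(G) = -4 - G
sqrt(p(H(-3, 10)) - 18611) + v(182) = sqrt((-4 - 1*1) - 18611) + 182**2 = sqrt((-4 - 1) - 18611) + 33124 = sqrt(-5 - 18611) + 33124 = sqrt(-18616) + 33124 = 2*I*sqrt(4654) + 33124 = 33124 + 2*I*sqrt(4654)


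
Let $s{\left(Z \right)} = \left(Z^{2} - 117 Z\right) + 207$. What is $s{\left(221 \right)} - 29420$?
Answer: $-6229$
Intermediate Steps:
$s{\left(Z \right)} = 207 + Z^{2} - 117 Z$
$s{\left(221 \right)} - 29420 = \left(207 + 221^{2} - 25857\right) - 29420 = \left(207 + 48841 - 25857\right) - 29420 = 23191 - 29420 = -6229$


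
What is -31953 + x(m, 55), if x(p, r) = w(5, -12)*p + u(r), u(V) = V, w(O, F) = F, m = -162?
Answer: -29954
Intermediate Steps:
x(p, r) = r - 12*p (x(p, r) = -12*p + r = r - 12*p)
-31953 + x(m, 55) = -31953 + (55 - 12*(-162)) = -31953 + (55 + 1944) = -31953 + 1999 = -29954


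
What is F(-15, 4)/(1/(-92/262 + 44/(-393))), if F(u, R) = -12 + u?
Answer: 1638/131 ≈ 12.504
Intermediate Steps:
F(-15, 4)/(1/(-92/262 + 44/(-393))) = (-12 - 15)/(1/(-92/262 + 44/(-393))) = -27/(1/(-92*1/262 + 44*(-1/393))) = -27/(1/(-46/131 - 44/393)) = -27/(1/(-182/393)) = -27/(-393/182) = -27*(-182/393) = 1638/131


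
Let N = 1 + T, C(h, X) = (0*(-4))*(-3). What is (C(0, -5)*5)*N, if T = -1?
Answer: 0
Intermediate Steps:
C(h, X) = 0 (C(h, X) = 0*(-3) = 0)
N = 0 (N = 1 - 1 = 0)
(C(0, -5)*5)*N = (0*5)*0 = 0*0 = 0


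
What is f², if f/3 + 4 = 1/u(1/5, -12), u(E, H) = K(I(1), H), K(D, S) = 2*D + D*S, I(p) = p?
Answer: 15129/100 ≈ 151.29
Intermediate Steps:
u(E, H) = 2 + H (u(E, H) = 1*(2 + H) = 2 + H)
f = -123/10 (f = -12 + 3/(2 - 12) = -12 + 3/(-10) = -12 + 3*(-⅒) = -12 - 3/10 = -123/10 ≈ -12.300)
f² = (-123/10)² = 15129/100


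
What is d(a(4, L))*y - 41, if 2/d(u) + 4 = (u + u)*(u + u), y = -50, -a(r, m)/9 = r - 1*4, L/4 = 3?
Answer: -16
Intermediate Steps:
L = 12 (L = 4*3 = 12)
a(r, m) = 36 - 9*r (a(r, m) = -9*(r - 1*4) = -9*(r - 4) = -9*(-4 + r) = 36 - 9*r)
d(u) = 2/(-4 + 4*u²) (d(u) = 2/(-4 + (u + u)*(u + u)) = 2/(-4 + (2*u)*(2*u)) = 2/(-4 + 4*u²))
d(a(4, L))*y - 41 = (1/(2*(-1 + (36 - 9*4)²)))*(-50) - 41 = (1/(2*(-1 + (36 - 36)²)))*(-50) - 41 = (1/(2*(-1 + 0²)))*(-50) - 41 = (1/(2*(-1 + 0)))*(-50) - 41 = ((½)/(-1))*(-50) - 41 = ((½)*(-1))*(-50) - 41 = -½*(-50) - 41 = 25 - 41 = -16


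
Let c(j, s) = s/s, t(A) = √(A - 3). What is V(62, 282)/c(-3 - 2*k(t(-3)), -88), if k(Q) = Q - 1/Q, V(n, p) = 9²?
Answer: 81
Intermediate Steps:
V(n, p) = 81
t(A) = √(-3 + A)
c(j, s) = 1
V(62, 282)/c(-3 - 2*k(t(-3)), -88) = 81/1 = 81*1 = 81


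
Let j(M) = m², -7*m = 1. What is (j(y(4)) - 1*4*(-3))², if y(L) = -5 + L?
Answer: 346921/2401 ≈ 144.49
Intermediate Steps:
m = -⅐ (m = -⅐*1 = -⅐ ≈ -0.14286)
j(M) = 1/49 (j(M) = (-⅐)² = 1/49)
(j(y(4)) - 1*4*(-3))² = (1/49 - 1*4*(-3))² = (1/49 - 4*(-3))² = (1/49 + 12)² = (589/49)² = 346921/2401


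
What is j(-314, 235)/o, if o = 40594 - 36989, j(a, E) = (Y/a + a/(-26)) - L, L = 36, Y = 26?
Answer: -48996/7357805 ≈ -0.0066591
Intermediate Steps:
j(a, E) = -36 + 26/a - a/26 (j(a, E) = (26/a + a/(-26)) - 1*36 = (26/a + a*(-1/26)) - 36 = (26/a - a/26) - 36 = -36 + 26/a - a/26)
o = 3605
j(-314, 235)/o = (-36 + 26/(-314) - 1/26*(-314))/3605 = (-36 + 26*(-1/314) + 157/13)*(1/3605) = (-36 - 13/157 + 157/13)*(1/3605) = -48996/2041*1/3605 = -48996/7357805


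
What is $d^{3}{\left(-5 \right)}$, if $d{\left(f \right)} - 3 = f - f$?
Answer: $27$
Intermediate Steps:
$d{\left(f \right)} = 3$ ($d{\left(f \right)} = 3 + \left(f - f\right) = 3 + 0 = 3$)
$d^{3}{\left(-5 \right)} = 3^{3} = 27$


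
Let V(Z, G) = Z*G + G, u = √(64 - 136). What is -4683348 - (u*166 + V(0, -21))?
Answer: -4683327 - 996*I*√2 ≈ -4.6833e+6 - 1408.6*I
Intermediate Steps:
u = 6*I*√2 (u = √(-72) = 6*I*√2 ≈ 8.4853*I)
V(Z, G) = G + G*Z (V(Z, G) = G*Z + G = G + G*Z)
-4683348 - (u*166 + V(0, -21)) = -4683348 - ((6*I*√2)*166 - 21*(1 + 0)) = -4683348 - (996*I*√2 - 21*1) = -4683348 - (996*I*√2 - 21) = -4683348 - (-21 + 996*I*√2) = -4683348 + (21 - 996*I*√2) = -4683327 - 996*I*√2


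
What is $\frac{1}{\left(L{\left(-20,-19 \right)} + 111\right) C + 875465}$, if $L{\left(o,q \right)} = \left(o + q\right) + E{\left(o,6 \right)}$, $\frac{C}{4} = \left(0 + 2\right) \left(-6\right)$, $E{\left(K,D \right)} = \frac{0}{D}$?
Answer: $\frac{1}{872009} \approx 1.1468 \cdot 10^{-6}$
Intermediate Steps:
$E{\left(K,D \right)} = 0$
$C = -48$ ($C = 4 \left(0 + 2\right) \left(-6\right) = 4 \cdot 2 \left(-6\right) = 4 \left(-12\right) = -48$)
$L{\left(o,q \right)} = o + q$ ($L{\left(o,q \right)} = \left(o + q\right) + 0 = o + q$)
$\frac{1}{\left(L{\left(-20,-19 \right)} + 111\right) C + 875465} = \frac{1}{\left(\left(-20 - 19\right) + 111\right) \left(-48\right) + 875465} = \frac{1}{\left(-39 + 111\right) \left(-48\right) + 875465} = \frac{1}{72 \left(-48\right) + 875465} = \frac{1}{-3456 + 875465} = \frac{1}{872009}$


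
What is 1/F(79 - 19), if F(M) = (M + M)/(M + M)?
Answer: 1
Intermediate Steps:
F(M) = 1 (F(M) = (2*M)/((2*M)) = (2*M)*(1/(2*M)) = 1)
1/F(79 - 19) = 1/1 = 1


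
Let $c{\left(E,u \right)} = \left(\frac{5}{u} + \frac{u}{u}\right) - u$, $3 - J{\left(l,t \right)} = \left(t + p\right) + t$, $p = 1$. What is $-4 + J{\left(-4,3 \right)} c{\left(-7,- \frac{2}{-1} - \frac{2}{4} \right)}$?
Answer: $- \frac{46}{3} \approx -15.333$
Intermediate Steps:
$J{\left(l,t \right)} = 2 - 2 t$ ($J{\left(l,t \right)} = 3 - \left(\left(t + 1\right) + t\right) = 3 - \left(\left(1 + t\right) + t\right) = 3 - \left(1 + 2 t\right) = 2 - 2 t$)
$c{\left(E,u \right)} = 1 - u + \frac{5}{u}$ ($c{\left(E,u \right)} = \left(\frac{5}{u} + 1\right) - u = \left(1 + \frac{5}{u}\right) - u = 1 - u + \frac{5}{u}$)
$-4 + J{\left(-4,3 \right)} c{\left(-7,- \frac{2}{-1} - \frac{2}{4} \right)} = -4 + \left(2 - 6\right) \left(1 - \left(- \frac{2}{-1} - \frac{2}{4}\right) + \frac{5}{- \frac{2}{-1} - \frac{2}{4}}\right) = -4 + \left(2 - 6\right) \left(1 - \left(\left(-2\right) \left(-1\right) - \frac{1}{2}\right) + \frac{5}{\left(-2\right) \left(-1\right) - \frac{1}{2}}\right) = -4 - 4 \left(1 - \left(2 - \frac{1}{2}\right) + \frac{5}{2 - \frac{1}{2}}\right) = -4 - 4 \left(1 - \frac{3}{2} + \frac{5}{\frac{3}{2}}\right) = -4 - 4 \left(1 - \frac{3}{2} + 5 \cdot \frac{2}{3}\right) = -4 - 4 \left(1 - \frac{3}{2} + \frac{10}{3}\right) = -4 - \frac{34}{3} = - \frac{46}{3}$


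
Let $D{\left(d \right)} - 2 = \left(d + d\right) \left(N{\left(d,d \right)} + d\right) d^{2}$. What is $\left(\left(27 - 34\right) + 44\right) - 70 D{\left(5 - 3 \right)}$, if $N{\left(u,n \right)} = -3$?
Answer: $1017$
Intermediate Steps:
$D{\left(d \right)} = 2 + 2 d^{3} \left(-3 + d\right)$ ($D{\left(d \right)} = 2 + \left(d + d\right) \left(-3 + d\right) d^{2} = 2 + 2 d \left(-3 + d\right) d^{2} = 2 + 2 d^{3} \left(-3 + d\right)$)
$\left(\left(27 - 34\right) + 44\right) - 70 D{\left(5 - 3 \right)} = \left(\left(27 - 34\right) + 44\right) - 70 \left(2 - 6 \left(5 - 3\right)^{3} + 2 \left(5 - 3\right)^{4}\right) = \left(-7 + 44\right) - 70 \left(2 - 6 \cdot 2^{3} + 2 \cdot 2^{4}\right) = 37 - 70 \left(2 - 48 + 2 \cdot 16\right) = 37 - 70 \left(2 - 48 + 32\right) = 37 - -980 = 37 + 980 = 1017$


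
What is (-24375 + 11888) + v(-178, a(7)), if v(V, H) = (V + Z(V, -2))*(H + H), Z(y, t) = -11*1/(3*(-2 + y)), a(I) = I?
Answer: -4044253/270 ≈ -14979.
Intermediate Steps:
Z(y, t) = -11/(-6 + 3*y)
v(V, H) = 2*H*(V - 11/(-6 + 3*V)) (v(V, H) = (V - 11/(-6 + 3*V))*(H + H) = (V - 11/(-6 + 3*V))*(2*H) = 2*H*(V - 11/(-6 + 3*V)))
(-24375 + 11888) + v(-178, a(7)) = (-24375 + 11888) + (2/3)*7*(-11 + 3*(-178)*(-2 - 178))/(-2 - 178) = -12487 + (2/3)*7*(-11 + 3*(-178)*(-180))/(-180) = -12487 + (2/3)*7*(-1/180)*(-11 + 96120) = -12487 + (2/3)*7*(-1/180)*96109 = -12487 - 672763/270 = -4044253/270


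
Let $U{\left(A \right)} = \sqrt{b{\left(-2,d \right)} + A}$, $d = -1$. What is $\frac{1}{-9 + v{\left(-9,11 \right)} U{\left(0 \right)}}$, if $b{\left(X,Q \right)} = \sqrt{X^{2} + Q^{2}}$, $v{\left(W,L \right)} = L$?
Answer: $\frac{729}{66644} + \frac{891 \sqrt[4]{5}}{66644} + \frac{1089 \sqrt{5}}{66644} + \frac{1331 \cdot 5^{\frac{3}{4}}}{66644} \approx 0.13425$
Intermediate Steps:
$b{\left(X,Q \right)} = \sqrt{Q^{2} + X^{2}}$
$U{\left(A \right)} = \sqrt{A + \sqrt{5}}$ ($U{\left(A \right)} = \sqrt{\sqrt{\left(-1\right)^{2} + \left(-2\right)^{2}} + A} = \sqrt{\sqrt{1 + 4} + A} = \sqrt{\sqrt{5} + A} = \sqrt{A + \sqrt{5}}$)
$\frac{1}{-9 + v{\left(-9,11 \right)} U{\left(0 \right)}} = \frac{1}{-9 + 11 \sqrt{0 + \sqrt{5}}} = \frac{1}{-9 + 11 \sqrt{\sqrt{5}}} = \frac{1}{-9 + 11 \sqrt[4]{5}}$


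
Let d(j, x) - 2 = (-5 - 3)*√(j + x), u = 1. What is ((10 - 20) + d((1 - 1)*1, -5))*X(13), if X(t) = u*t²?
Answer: -1352 - 1352*I*√5 ≈ -1352.0 - 3023.2*I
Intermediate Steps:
X(t) = t² (X(t) = 1*t² = t²)
d(j, x) = 2 - 8*√(j + x) (d(j, x) = 2 + (-5 - 3)*√(j + x) = 2 - 8*√(j + x))
((10 - 20) + d((1 - 1)*1, -5))*X(13) = ((10 - 20) + (2 - 8*√((1 - 1)*1 - 5)))*13² = (-10 + (2 - 8*√(0*1 - 5)))*169 = (-10 + (2 - 8*√(0 - 5)))*169 = (-10 + (2 - 8*I*√5))*169 = (-8 - 8*I*√5)*169 = -1352 - 1352*I*√5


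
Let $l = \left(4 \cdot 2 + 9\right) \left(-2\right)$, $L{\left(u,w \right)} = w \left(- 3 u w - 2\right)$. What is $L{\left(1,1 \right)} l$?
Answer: $170$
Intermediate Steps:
$L{\left(u,w \right)} = w \left(-2 - 3 u w\right)$ ($L{\left(u,w \right)} = w \left(- 3 u w - 2\right) = w \left(-2 - 3 u w\right)$)
$l = -34$ ($l = \left(8 + 9\right) \left(-2\right) = 17 \left(-2\right) = -34$)
$L{\left(1,1 \right)} l = \left(-1\right) 1 \left(2 + 3 \cdot 1 \cdot 1\right) \left(-34\right) = \left(-1\right) 1 \left(2 + 3\right) \left(-34\right) = \left(-1\right) 1 \cdot 5 \left(-34\right) = \left(-5\right) \left(-34\right) = 170$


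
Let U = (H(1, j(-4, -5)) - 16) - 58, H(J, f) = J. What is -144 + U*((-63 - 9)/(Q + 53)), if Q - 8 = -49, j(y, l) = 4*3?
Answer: 294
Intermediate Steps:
j(y, l) = 12
Q = -41 (Q = 8 - 49 = -41)
U = -73 (U = (1 - 16) - 58 = -15 - 58 = -73)
-144 + U*((-63 - 9)/(Q + 53)) = -144 - 73*(-63 - 9)/(-41 + 53) = -144 - (-5256)/12 = -144 - 73*(-6) = -144 + 438 = 294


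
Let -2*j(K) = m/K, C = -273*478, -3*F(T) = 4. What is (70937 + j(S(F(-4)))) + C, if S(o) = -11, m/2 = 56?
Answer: -655071/11 ≈ -59552.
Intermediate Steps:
m = 112 (m = 2*56 = 112)
F(T) = -4/3 (F(T) = -⅓*4 = -4/3)
C = -130494
j(K) = -56/K
(70937 + j(S(F(-4)))) + C = (70937 - 56/(-11)) - 130494 = (70937 - 56*(-1/11)) - 130494 = (70937 + 56/11) - 130494 = 780363/11 - 130494 = -655071/11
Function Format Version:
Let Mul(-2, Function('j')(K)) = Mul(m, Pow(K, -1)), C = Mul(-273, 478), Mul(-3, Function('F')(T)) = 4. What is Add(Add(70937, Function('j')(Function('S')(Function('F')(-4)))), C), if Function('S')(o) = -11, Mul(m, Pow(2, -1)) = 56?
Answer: Rational(-655071, 11) ≈ -59552.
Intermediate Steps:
m = 112 (m = Mul(2, 56) = 112)
Function('F')(T) = Rational(-4, 3) (Function('F')(T) = Mul(Rational(-1, 3), 4) = Rational(-4, 3))
C = -130494
Function('j')(K) = Mul(-56, Pow(K, -1)) (Function('j')(K) = Mul(Rational(-1, 2), Mul(112, Pow(K, -1))) = Mul(-56, Pow(K, -1)))
Add(Add(70937, Function('j')(Function('S')(Function('F')(-4)))), C) = Add(Add(70937, Mul(-56, Pow(-11, -1))), -130494) = Add(Add(70937, Mul(-56, Rational(-1, 11))), -130494) = Add(Add(70937, Rational(56, 11)), -130494) = Add(Rational(780363, 11), -130494) = Rational(-655071, 11)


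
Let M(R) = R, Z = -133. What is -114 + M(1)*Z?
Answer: -247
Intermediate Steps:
-114 + M(1)*Z = -114 + 1*(-133) = -114 - 133 = -247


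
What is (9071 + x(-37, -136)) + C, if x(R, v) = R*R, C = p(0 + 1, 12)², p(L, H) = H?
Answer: 10584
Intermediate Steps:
C = 144 (C = 12² = 144)
x(R, v) = R²
(9071 + x(-37, -136)) + C = (9071 + (-37)²) + 144 = (9071 + 1369) + 144 = 10440 + 144 = 10584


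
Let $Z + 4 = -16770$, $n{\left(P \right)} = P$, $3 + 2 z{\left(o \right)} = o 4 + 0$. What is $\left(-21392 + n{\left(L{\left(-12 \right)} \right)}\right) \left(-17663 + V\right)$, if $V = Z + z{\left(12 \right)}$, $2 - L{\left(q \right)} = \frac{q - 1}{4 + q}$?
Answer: $\frac{11778913257}{16} \approx 7.3618 \cdot 10^{8}$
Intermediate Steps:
$L{\left(q \right)} = 2 - \frac{-1 + q}{4 + q}$ ($L{\left(q \right)} = 2 - \frac{q - 1}{4 + q} = 2 - \frac{-1 + q}{4 + q}$)
$z{\left(o \right)} = - \frac{3}{2} + 2 o$ ($z{\left(o \right)} = - \frac{3}{2} + \frac{o 4 + 0}{2} = - \frac{3}{2} + \frac{4 o + 0}{2} = - \frac{3}{2} + \frac{4 o}{2} = - \frac{3}{2} + 2 o$)
$Z = -16774$ ($Z = -4 - 16770 = -16774$)
$V = - \frac{33503}{2}$ ($V = -16774 + \left(- \frac{3}{2} + 2 \cdot 12\right) = -16774 + \left(- \frac{3}{2} + 24\right) = -16774 + \frac{45}{2} = - \frac{33503}{2} \approx -16752.0$)
$\left(-21392 + n{\left(L{\left(-12 \right)} \right)}\right) \left(-17663 + V\right) = \left(-21392 + \frac{9 - 12}{4 - 12}\right) \left(-17663 - \frac{33503}{2}\right) = \left(-21392 + \frac{1}{-8} \left(-3\right)\right) \left(- \frac{68829}{2}\right) = \left(-21392 - - \frac{3}{8}\right) \left(- \frac{68829}{2}\right) = \left(-21392 + \frac{3}{8}\right) \left(- \frac{68829}{2}\right) = \left(- \frac{171133}{8}\right) \left(- \frac{68829}{2}\right) = \frac{11778913257}{16}$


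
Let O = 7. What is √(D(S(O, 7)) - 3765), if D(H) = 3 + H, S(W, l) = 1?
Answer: I*√3761 ≈ 61.327*I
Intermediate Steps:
√(D(S(O, 7)) - 3765) = √((3 + 1) - 3765) = √(4 - 3765) = √(-3761) = I*√3761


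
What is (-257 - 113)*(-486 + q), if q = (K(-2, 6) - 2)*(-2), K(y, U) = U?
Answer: 182780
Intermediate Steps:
q = -8 (q = (6 - 2)*(-2) = 4*(-2) = -8)
(-257 - 113)*(-486 + q) = (-257 - 113)*(-486 - 8) = -370*(-494) = 182780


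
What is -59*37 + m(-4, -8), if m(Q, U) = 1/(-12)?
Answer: -26197/12 ≈ -2183.1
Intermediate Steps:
m(Q, U) = -1/12
-59*37 + m(-4, -8) = -59*37 - 1/12 = -2183 - 1/12 = -26197/12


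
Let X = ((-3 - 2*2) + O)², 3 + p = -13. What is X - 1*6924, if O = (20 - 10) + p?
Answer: -6755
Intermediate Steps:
p = -16 (p = -3 - 13 = -16)
O = -6 (O = (20 - 10) - 16 = 10 - 16 = -6)
X = 169 (X = ((-3 - 2*2) - 6)² = ((-3 - 4) - 6)² = (-7 - 6)² = (-13)² = 169)
X - 1*6924 = 169 - 1*6924 = 169 - 6924 = -6755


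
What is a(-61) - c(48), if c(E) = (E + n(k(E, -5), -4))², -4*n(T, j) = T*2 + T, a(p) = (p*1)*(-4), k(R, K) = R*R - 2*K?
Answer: -11389649/4 ≈ -2.8474e+6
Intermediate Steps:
k(R, K) = R² - 2*K
a(p) = -4*p (a(p) = p*(-4) = -4*p)
n(T, j) = -3*T/4 (n(T, j) = -(T*2 + T)/4 = -(2*T + T)/4 = -3*T/4)
c(E) = (-15/2 + E - 3*E²/4)² (c(E) = (E - 3*(E² - 2*(-5))/4)² = (E - 3*(E² + 10)/4)² = (E - 3*(10 + E²)/4)² = (E + (-15/2 - 3*E²/4))² = (-15/2 + E - 3*E²/4)²)
a(-61) - c(48) = -4*(-61) - (30 - 4*48 + 3*48²)²/16 = 244 - (30 - 192 + 3*2304)²/16 = 244 - (30 - 192 + 6912)²/16 = 244 - 6750²/16 = 244 - 45562500/16 = 244 - 1*11390625/4 = 244 - 11390625/4 = -11389649/4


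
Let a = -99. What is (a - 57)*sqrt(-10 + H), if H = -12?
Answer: -156*I*sqrt(22) ≈ -731.71*I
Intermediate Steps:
(a - 57)*sqrt(-10 + H) = (-99 - 57)*sqrt(-10 - 12) = -156*I*sqrt(22)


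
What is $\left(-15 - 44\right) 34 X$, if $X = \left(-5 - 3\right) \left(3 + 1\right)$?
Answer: $64192$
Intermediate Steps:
$X = -32$ ($X = \left(-8\right) 4 = -32$)
$\left(-15 - 44\right) 34 X = \left(-15 - 44\right) 34 \left(-32\right) = \left(-59\right) 34 \left(-32\right) = \left(-2006\right) \left(-32\right) = 64192$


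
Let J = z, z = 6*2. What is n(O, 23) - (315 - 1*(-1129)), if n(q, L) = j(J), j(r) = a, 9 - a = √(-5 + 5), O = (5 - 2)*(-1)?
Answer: -1435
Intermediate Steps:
z = 12
J = 12
O = -3 (O = 3*(-1) = -3)
a = 9 (a = 9 - √(-5 + 5) = 9 - √0 = 9 - 1*0 = 9 + 0 = 9)
j(r) = 9
n(q, L) = 9
n(O, 23) - (315 - 1*(-1129)) = 9 - (315 - 1*(-1129)) = 9 - (315 + 1129) = 9 - 1*1444 = 9 - 1444 = -1435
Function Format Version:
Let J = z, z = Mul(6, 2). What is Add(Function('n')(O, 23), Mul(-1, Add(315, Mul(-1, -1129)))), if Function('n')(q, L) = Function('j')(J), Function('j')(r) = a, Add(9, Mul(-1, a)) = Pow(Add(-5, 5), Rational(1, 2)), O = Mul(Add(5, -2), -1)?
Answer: -1435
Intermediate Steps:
z = 12
J = 12
O = -3 (O = Mul(3, -1) = -3)
a = 9 (a = Add(9, Mul(-1, Pow(Add(-5, 5), Rational(1, 2)))) = Add(9, Mul(-1, Pow(0, Rational(1, 2)))) = Add(9, Mul(-1, 0)) = Add(9, 0) = 9)
Function('j')(r) = 9
Function('n')(q, L) = 9
Add(Function('n')(O, 23), Mul(-1, Add(315, Mul(-1, -1129)))) = Add(9, Mul(-1, Add(315, Mul(-1, -1129)))) = Add(9, Mul(-1, Add(315, 1129))) = Add(9, Mul(-1, 1444)) = Add(9, -1444) = -1435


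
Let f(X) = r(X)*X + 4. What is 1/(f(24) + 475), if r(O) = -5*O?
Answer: -1/2401 ≈ -0.00041649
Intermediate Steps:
f(X) = 4 - 5*X**2 (f(X) = (-5*X)*X + 4 = -5*X**2 + 4 = 4 - 5*X**2)
1/(f(24) + 475) = 1/((4 - 5*24**2) + 475) = 1/((4 - 5*576) + 475) = 1/((4 - 2880) + 475) = 1/(-2876 + 475) = 1/(-2401) = -1/2401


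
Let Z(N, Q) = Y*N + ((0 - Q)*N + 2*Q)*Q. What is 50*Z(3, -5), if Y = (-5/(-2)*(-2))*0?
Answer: -1250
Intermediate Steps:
Y = 0 (Y = (-5*(-½)*(-2))*0 = ((5/2)*(-2))*0 = -5*0 = 0)
Z(N, Q) = Q*(2*Q - N*Q) (Z(N, Q) = 0*N + ((0 - Q)*N + 2*Q)*Q = 0 + ((-Q)*N + 2*Q)*Q = 0 + (-N*Q + 2*Q)*Q = 0 + (2*Q - N*Q)*Q = 0 + Q*(2*Q - N*Q) = Q*(2*Q - N*Q))
50*Z(3, -5) = 50*((-5)²*(2 - 1*3)) = 50*(25*(2 - 3)) = 50*(25*(-1)) = 50*(-25) = -1250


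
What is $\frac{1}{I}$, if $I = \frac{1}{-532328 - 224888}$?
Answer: $-757216$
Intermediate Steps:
$I = - \frac{1}{757216}$ ($I = \frac{1}{-532328 + \left(-321080 + 96192\right)} = \frac{1}{-532328 - 224888} = \frac{1}{-757216} = - \frac{1}{757216} \approx -1.3206 \cdot 10^{-6}$)
$\frac{1}{I} = \frac{1}{- \frac{1}{757216}} = -757216$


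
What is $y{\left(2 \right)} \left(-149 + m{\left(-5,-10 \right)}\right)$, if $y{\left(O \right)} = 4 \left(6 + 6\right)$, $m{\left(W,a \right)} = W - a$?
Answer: $-6912$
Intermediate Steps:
$y{\left(O \right)} = 48$ ($y{\left(O \right)} = 4 \cdot 12 = 48$)
$y{\left(2 \right)} \left(-149 + m{\left(-5,-10 \right)}\right) = 48 \left(-149 - -5\right) = 48 \left(-149 + \left(-5 + 10\right)\right) = 48 \left(-149 + 5\right) = 48 \left(-144\right) = -6912$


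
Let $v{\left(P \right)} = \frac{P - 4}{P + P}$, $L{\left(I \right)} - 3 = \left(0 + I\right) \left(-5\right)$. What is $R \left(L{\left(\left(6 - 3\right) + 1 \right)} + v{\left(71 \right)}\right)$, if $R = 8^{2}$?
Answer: $- \frac{75104}{71} \approx -1057.8$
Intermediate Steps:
$L{\left(I \right)} = 3 - 5 I$ ($L{\left(I \right)} = 3 + \left(0 + I\right) \left(-5\right) = 3 + I \left(-5\right) = 3 - 5 I$)
$v{\left(P \right)} = \frac{-4 + P}{2 P}$
$R = 64$
$R \left(L{\left(\left(6 - 3\right) + 1 \right)} + v{\left(71 \right)}\right) = 64 \left(\left(3 - 5 \left(\left(6 - 3\right) + 1\right)\right) + \frac{-4 + 71}{2 \cdot 71}\right) = 64 \left(\left(3 - 5 \left(3 + 1\right)\right) + \frac{1}{2} \cdot \frac{1}{71} \cdot 67\right) = 64 \left(\left(3 - 20\right) + \frac{67}{142}\right) = 64 \left(-17 + \frac{67}{142}\right) = 64 \left(- \frac{2347}{142}\right) = - \frac{75104}{71}$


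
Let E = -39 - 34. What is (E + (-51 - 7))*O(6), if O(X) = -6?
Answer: 786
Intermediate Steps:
E = -73
(E + (-51 - 7))*O(6) = (-73 + (-51 - 7))*(-6) = (-73 - 58)*(-6) = -131*(-6) = 786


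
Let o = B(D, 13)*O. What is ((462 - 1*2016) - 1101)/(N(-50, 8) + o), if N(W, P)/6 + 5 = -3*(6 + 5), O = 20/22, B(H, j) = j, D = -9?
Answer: 29205/2378 ≈ 12.281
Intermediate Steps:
O = 10/11 (O = 20*(1/22) = 10/11 ≈ 0.90909)
N(W, P) = -228 (N(W, P) = -30 + 6*(-3*(6 + 5)) = -30 + 6*(-3*11) = -30 + 6*(-33) = -30 - 198 = -228)
o = 130/11 (o = 13*(10/11) = 130/11 ≈ 11.818)
((462 - 1*2016) - 1101)/(N(-50, 8) + o) = ((462 - 1*2016) - 1101)/(-228 + 130/11) = ((462 - 2016) - 1101)/(-2378/11) = (-1554 - 1101)*(-11/2378) = -2655*(-11/2378) = 29205/2378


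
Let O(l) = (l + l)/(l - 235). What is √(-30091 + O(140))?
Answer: I*√10863915/19 ≈ 173.48*I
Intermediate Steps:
O(l) = 2*l/(-235 + l) (O(l) = (2*l)/(-235 + l) = 2*l/(-235 + l))
√(-30091 + O(140)) = √(-30091 + 2*140/(-235 + 140)) = √(-30091 + 2*140/(-95)) = √(-30091 + 2*140*(-1/95)) = √(-30091 - 56/19) = √(-571785/19) = I*√10863915/19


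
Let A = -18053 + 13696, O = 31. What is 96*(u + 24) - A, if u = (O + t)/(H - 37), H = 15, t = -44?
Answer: 73895/11 ≈ 6717.7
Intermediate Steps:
u = 13/22 (u = (31 - 44)/(15 - 37) = -13/(-22) = -13*(-1/22) = 13/22 ≈ 0.59091)
A = -4357
96*(u + 24) - A = 96*(13/22 + 24) - 1*(-4357) = 96*(541/22) + 4357 = 25968/11 + 4357 = 73895/11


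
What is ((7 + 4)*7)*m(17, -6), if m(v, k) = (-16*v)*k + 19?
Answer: 127127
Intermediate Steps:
m(v, k) = 19 - 16*k*v (m(v, k) = -16*k*v + 19 = 19 - 16*k*v)
((7 + 4)*7)*m(17, -6) = ((7 + 4)*7)*(19 - 16*(-6)*17) = (11*7)*(19 + 1632) = 77*1651 = 127127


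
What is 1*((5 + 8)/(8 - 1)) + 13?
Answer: 104/7 ≈ 14.857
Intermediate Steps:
1*((5 + 8)/(8 - 1)) + 13 = 1*(13/7) + 13 = 13/7 + 13 = 104/7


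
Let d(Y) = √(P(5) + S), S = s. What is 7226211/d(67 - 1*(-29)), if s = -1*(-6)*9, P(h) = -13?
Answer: 7226211*√41/41 ≈ 1.1285e+6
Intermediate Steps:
s = 54 (s = 6*9 = 54)
S = 54
d(Y) = √41 (d(Y) = √(-13 + 54) = √41)
7226211/d(67 - 1*(-29)) = 7226211/(√41) = 7226211*(√41/41) = 7226211*√41/41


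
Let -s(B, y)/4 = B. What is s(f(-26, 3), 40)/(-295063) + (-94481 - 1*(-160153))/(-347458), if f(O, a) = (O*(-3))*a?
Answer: -9526078324/51260999927 ≈ -0.18583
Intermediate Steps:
f(O, a) = -3*O*a (f(O, a) = (-3*O)*a = -3*O*a)
s(B, y) = -4*B
s(f(-26, 3), 40)/(-295063) + (-94481 - 1*(-160153))/(-347458) = -(-12)*(-26)*3/(-295063) + (-94481 - 1*(-160153))/(-347458) = -4*234*(-1/295063) + (-94481 + 160153)*(-1/347458) = -936*(-1/295063) + 65672*(-1/347458) = 936/295063 - 32836/173729 = -9526078324/51260999927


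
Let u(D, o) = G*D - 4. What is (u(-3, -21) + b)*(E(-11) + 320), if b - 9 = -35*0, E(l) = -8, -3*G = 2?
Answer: 2184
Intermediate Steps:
G = -⅔ (G = -⅓*2 = -⅔ ≈ -0.66667)
u(D, o) = -4 - 2*D/3 (u(D, o) = -2*D/3 - 4 = -4 - 2*D/3)
b = 9 (b = 9 - 35*0 = 9 + 0 = 9)
(u(-3, -21) + b)*(E(-11) + 320) = ((-4 - ⅔*(-3)) + 9)*(-8 + 320) = ((-4 + 2) + 9)*312 = (-2 + 9)*312 = 7*312 = 2184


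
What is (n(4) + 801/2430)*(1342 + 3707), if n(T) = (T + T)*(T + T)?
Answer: 3248003/10 ≈ 3.2480e+5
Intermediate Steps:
n(T) = 4*T² (n(T) = (2*T)*(2*T) = 4*T²)
(n(4) + 801/2430)*(1342 + 3707) = (4*4² + 801/2430)*(1342 + 3707) = (4*16 + 801*(1/2430))*5049 = (64 + 89/270)*5049 = (17369/270)*5049 = 3248003/10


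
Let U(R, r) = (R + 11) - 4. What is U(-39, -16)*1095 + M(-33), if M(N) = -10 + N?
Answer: -35083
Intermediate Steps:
U(R, r) = 7 + R (U(R, r) = (11 + R) - 4 = 7 + R)
U(-39, -16)*1095 + M(-33) = (7 - 39)*1095 + (-10 - 33) = -32*1095 - 43 = -35040 - 43 = -35083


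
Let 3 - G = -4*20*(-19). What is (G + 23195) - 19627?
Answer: 2051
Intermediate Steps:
G = -1517 (G = 3 - (-4*20)*(-19) = 3 - (-80)*(-19) = 3 - 1*1520 = 3 - 1520 = -1517)
(G + 23195) - 19627 = (-1517 + 23195) - 19627 = 21678 - 19627 = 2051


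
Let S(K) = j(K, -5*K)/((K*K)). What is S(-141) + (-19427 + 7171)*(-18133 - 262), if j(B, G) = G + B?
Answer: 31788325924/141 ≈ 2.2545e+8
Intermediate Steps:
j(B, G) = B + G
S(K) = -4/K (S(K) = (K - 5*K)/((K*K)) = (-4*K)/(K²) = (-4*K)/K² = -4/K)
S(-141) + (-19427 + 7171)*(-18133 - 262) = -4/(-141) + (-19427 + 7171)*(-18133 - 262) = -4*(-1/141) - 12256*(-18395) = 4/141 + 225449120 = 31788325924/141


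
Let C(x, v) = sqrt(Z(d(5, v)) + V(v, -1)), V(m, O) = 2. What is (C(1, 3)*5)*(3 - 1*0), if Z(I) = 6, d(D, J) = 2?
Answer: 30*sqrt(2) ≈ 42.426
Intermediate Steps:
C(x, v) = 2*sqrt(2) (C(x, v) = sqrt(6 + 2) = sqrt(8) = 2*sqrt(2))
(C(1, 3)*5)*(3 - 1*0) = ((2*sqrt(2))*5)*(3 - 1*0) = (10*sqrt(2))*(3 + 0) = (10*sqrt(2))*3 = 30*sqrt(2)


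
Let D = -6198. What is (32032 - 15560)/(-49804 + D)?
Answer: -8236/28001 ≈ -0.29413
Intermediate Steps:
(32032 - 15560)/(-49804 + D) = (32032 - 15560)/(-49804 - 6198) = 16472/(-56002) = 16472*(-1/56002) = -8236/28001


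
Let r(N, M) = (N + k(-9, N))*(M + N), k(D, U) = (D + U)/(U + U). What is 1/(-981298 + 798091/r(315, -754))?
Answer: -4847438/4756809147709 ≈ -1.0191e-6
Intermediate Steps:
k(D, U) = (D + U)/(2*U) (k(D, U) = (D + U)/((2*U)) = (D + U)*(1/(2*U)) = (D + U)/(2*U))
r(N, M) = (M + N)*(N + (-9 + N)/(2*N)) (r(N, M) = (N + (-9 + N)/(2*N))*(M + N) = (M + N)*(N + (-9 + N)/(2*N)))
1/(-981298 + 798091/r(315, -754)) = 1/(-981298 + 798091/(((½)*(-754*(-9 + 315) + 315*(-9 + 315 + 2*315² + 2*(-754)*315))/315))) = 1/(-981298 + 798091/(((½)*(1/315)*(-754*306 + 315*(-9 + 315 + 2*99225 - 475020))))) = 1/(-981298 + 798091/(((½)*(1/315)*(-230724 + 315*(-9 + 315 + 198450 - 475020))))) = 1/(-981298 + 798091/(((½)*(1/315)*(-230724 + 315*(-276264))))) = 1/(-981298 + 798091/(((½)*(1/315)*(-230724 - 87023160)))) = 1/(-981298 + 798091/(((½)*(1/315)*(-87253884)))) = 1/(-981298 + 798091/(-4847438/35)) = 1/(-981298 + 798091*(-35/4847438)) = 1/(-981298 - 27933185/4847438) = 1/(-4756809147709/4847438) = -4847438/4756809147709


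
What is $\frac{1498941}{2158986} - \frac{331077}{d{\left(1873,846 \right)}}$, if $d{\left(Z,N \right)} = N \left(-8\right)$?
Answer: $\frac{40274191145}{811778736} \approx 49.612$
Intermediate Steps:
$d{\left(Z,N \right)} = - 8 N$
$\frac{1498941}{2158986} - \frac{331077}{d{\left(1873,846 \right)}} = \frac{1498941}{2158986} - \frac{331077}{\left(-8\right) 846} = 1498941 \cdot \frac{1}{2158986} - \frac{331077}{-6768} = \frac{499647}{719662} - - \frac{110359}{2256} = \frac{499647}{719662} + \frac{110359}{2256} = \frac{40274191145}{811778736}$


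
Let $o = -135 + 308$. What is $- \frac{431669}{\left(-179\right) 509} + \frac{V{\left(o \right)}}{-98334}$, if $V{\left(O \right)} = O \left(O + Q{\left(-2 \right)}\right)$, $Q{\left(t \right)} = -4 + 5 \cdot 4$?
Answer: $\frac{1461803077}{331826262} \approx 4.4053$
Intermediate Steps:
$Q{\left(t \right)} = 16$ ($Q{\left(t \right)} = -4 + 20 = 16$)
$o = 173$
$V{\left(O \right)} = O \left(16 + O\right)$ ($V{\left(O \right)} = O \left(O + 16\right) = O \left(16 + O\right)$)
$- \frac{431669}{\left(-179\right) 509} + \frac{V{\left(o \right)}}{-98334} = - \frac{431669}{\left(-179\right) 509} + \frac{173 \left(16 + 173\right)}{-98334} = - \frac{431669}{-91111} + 173 \cdot 189 \left(- \frac{1}{98334}\right) = \left(-431669\right) \left(- \frac{1}{91111}\right) + 32697 \left(- \frac{1}{98334}\right) = \frac{431669}{91111} - \frac{1211}{3642} = \frac{1461803077}{331826262}$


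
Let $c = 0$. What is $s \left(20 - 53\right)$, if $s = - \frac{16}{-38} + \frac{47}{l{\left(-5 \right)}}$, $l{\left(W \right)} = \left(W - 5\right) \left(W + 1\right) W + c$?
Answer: $- \frac{23331}{3800} \approx -6.1397$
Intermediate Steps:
$l{\left(W \right)} = W \left(1 + W\right) \left(-5 + W\right)$ ($l{\left(W \right)} = \left(W - 5\right) \left(W + 1\right) W + 0 = \left(-5 + W\right) \left(1 + W\right) W + 0 = \left(1 + W\right) \left(-5 + W\right) W + 0 = W \left(1 + W\right) \left(-5 + W\right) + 0 = W \left(1 + W\right) \left(-5 + W\right)$)
$s = \frac{707}{3800}$ ($s = - \frac{16}{-38} + \frac{47}{\left(-5\right) \left(-5 + \left(-5\right)^{2} - -20\right)} = \left(-16\right) \left(- \frac{1}{38}\right) + \frac{47}{\left(-5\right) \left(-5 + 25 + 20\right)} = \frac{8}{19} + \frac{47}{\left(-5\right) 40} = \frac{8}{19} + \frac{47}{-200} = \frac{8}{19} + 47 \left(- \frac{1}{200}\right) = \frac{8}{19} - \frac{47}{200} = \frac{707}{3800} \approx 0.18605$)
$s \left(20 - 53\right) = \frac{707 \left(20 - 53\right)}{3800} = \frac{707}{3800} \left(-33\right) = - \frac{23331}{3800}$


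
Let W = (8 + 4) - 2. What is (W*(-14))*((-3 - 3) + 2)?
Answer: 560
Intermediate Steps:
W = 10 (W = 12 - 2 = 10)
(W*(-14))*((-3 - 3) + 2) = (10*(-14))*((-3 - 3) + 2) = -140*(-6 + 2) = -140*(-4) = 560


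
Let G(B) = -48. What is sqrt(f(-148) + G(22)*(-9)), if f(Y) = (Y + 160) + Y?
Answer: 2*sqrt(74) ≈ 17.205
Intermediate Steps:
f(Y) = 160 + 2*Y (f(Y) = (160 + Y) + Y = 160 + 2*Y)
sqrt(f(-148) + G(22)*(-9)) = sqrt((160 + 2*(-148)) - 48*(-9)) = sqrt((160 - 296) + 432) = sqrt(-136 + 432) = sqrt(296) = 2*sqrt(74)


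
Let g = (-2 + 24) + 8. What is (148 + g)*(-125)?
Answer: -22250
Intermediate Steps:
g = 30 (g = 22 + 8 = 30)
(148 + g)*(-125) = (148 + 30)*(-125) = 178*(-125) = -22250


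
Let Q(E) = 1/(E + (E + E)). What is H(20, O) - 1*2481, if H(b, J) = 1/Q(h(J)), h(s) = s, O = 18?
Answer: -2427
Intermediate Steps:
Q(E) = 1/(3*E) (Q(E) = 1/(E + 2*E) = 1/(3*E))
H(b, J) = 3*J (H(b, J) = 1/(1/(3*J)) = 3*J)
H(20, O) - 1*2481 = 3*18 - 1*2481 = 54 - 2481 = -2427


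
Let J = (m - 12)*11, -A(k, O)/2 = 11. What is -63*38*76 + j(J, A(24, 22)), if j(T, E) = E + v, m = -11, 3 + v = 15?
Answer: -181954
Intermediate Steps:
v = 12 (v = -3 + 15 = 12)
A(k, O) = -22 (A(k, O) = -2*11 = -22)
J = -253 (J = (-11 - 12)*11 = -23*11 = -253)
j(T, E) = 12 + E (j(T, E) = E + 12 = 12 + E)
-63*38*76 + j(J, A(24, 22)) = -63*38*76 + (12 - 22) = -2394*76 - 10 = -181944 - 10 = -181954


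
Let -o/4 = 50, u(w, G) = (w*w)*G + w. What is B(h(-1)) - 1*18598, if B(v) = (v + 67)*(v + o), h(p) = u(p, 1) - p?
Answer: -32130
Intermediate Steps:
u(w, G) = w + G*w**2 (u(w, G) = w**2*G + w = G*w**2 + w = w + G*w**2)
o = -200 (o = -4*50 = -200)
h(p) = -p + p*(1 + p) (h(p) = p*(1 + 1*p) - p = p*(1 + p) - p = -p + p*(1 + p))
B(v) = (-200 + v)*(67 + v) (B(v) = (v + 67)*(v - 200) = (67 + v)*(-200 + v) = (-200 + v)*(67 + v))
B(h(-1)) - 1*18598 = (-13400 + ((-1)**2)**2 - 133*(-1)**2) - 1*18598 = (-13400 + 1**2 - 133*1) - 18598 = (-13400 + 1 - 133) - 18598 = -13532 - 18598 = -32130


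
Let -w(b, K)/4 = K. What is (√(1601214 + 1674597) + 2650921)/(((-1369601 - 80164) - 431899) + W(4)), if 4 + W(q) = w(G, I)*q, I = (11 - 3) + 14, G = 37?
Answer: -378703/268860 - √363979/627340 ≈ -1.4095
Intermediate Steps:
I = 22 (I = 8 + 14 = 22)
w(b, K) = -4*K
W(q) = -4 - 88*q (W(q) = -4 + (-4*22)*q = -4 - 88*q)
(√(1601214 + 1674597) + 2650921)/(((-1369601 - 80164) - 431899) + W(4)) = (√(1601214 + 1674597) + 2650921)/(((-1369601 - 80164) - 431899) + (-4 - 88*4)) = (√3275811 + 2650921)/((-1449765 - 431899) + (-4 - 352)) = (3*√363979 + 2650921)/(-1881664 - 356) = (2650921 + 3*√363979)/(-1882020) = (2650921 + 3*√363979)*(-1/1882020) = -378703/268860 - √363979/627340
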